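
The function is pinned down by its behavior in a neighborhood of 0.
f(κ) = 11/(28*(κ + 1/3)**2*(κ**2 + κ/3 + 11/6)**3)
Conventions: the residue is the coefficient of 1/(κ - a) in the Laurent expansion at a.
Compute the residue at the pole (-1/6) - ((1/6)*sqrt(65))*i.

The residue is (-162/9317) - ((13257918/2558681125)*sqrt(65))*i.

The factor κ**2 + κ/3 + 11/6 splits as (κ - a)(κ - a') with a = (-1/6) - ((1/6)*sqrt(65))*i, a' = (-1/6) + ((1/6)*sqrt(65))*i. At the order-3 pole a set g(κ) = (κ - a)^3*f(κ) = [11/(28*(κ + 1/3)**2)] / (κ - a')^3.
Order-3 pole: residue = g''(a)/2; g''((-1/6) - ((1/6)*sqrt(65))*i) = (-324/9317) - ((26515836/2558681125)*sqrt(65))*i, so the residue is (-162/9317) - ((13257918/2558681125)*sqrt(65))*i.


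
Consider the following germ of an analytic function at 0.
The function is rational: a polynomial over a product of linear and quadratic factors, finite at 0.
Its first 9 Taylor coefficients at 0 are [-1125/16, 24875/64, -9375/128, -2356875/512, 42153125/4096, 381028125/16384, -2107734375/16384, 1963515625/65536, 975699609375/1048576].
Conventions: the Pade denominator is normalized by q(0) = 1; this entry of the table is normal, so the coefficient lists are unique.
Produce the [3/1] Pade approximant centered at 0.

Taylor coefficients needed (read off): a_0 = -1125/16, a_1 = 24875/64, a_2 = -9375/128, a_3 = -2356875/512, a_4 = 42153125/4096.
Write the denominator as Q(y) = 1 + q1*y. Requiring Q*f - P = O(y^5) with deg P <= 3 kills the coefficients of y^4..y^4 in Q*f:
  y^4: a_4 + q1*a_3 = 0, i.e. 42153125/4096 + (-2356875/512)*q1 = 0.
Solving this linear system: q1 = 67445/30168.
The numerator is Q*f truncated at degree 3: P0 = a_0 = -1125/16; P1 = a_1 + q1*a_0 = 12414625/53632; P2 = a_2 + q1*a_1 = 1536281875/1930752; P3 = a_3 + q1*a_2 = -6135949375/1287168.

The Pade approximant has numerator coefficients [-1125/16, 12414625/53632, 1536281875/1930752, -6135949375/1287168]; denominator coefficients [1, 67445/30168].


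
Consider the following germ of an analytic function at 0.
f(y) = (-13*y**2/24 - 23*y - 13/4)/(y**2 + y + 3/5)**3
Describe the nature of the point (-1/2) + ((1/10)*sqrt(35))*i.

The point is a pole of order 3.

The denominator factor y**2 + y + 3/5 vanishes at (-1/2) + ((1/10)*sqrt(35))*i and appears to the power 3; the numerator there equals (1993/240) - ((539/240)*sqrt(35))*i, nonzero, and no other factor vanishes.
Hence a pole whose order is the multiplicity, 3.


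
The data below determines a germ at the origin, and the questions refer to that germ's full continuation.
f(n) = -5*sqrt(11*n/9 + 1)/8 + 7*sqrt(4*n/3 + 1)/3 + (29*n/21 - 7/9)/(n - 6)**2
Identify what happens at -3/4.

The term (7/3)*sqrt(1 - n/(-3/4)) has argument 1 - -3/4/(-3/4) = 0 at -3/4: a square-root (algebraic, two-sheeted) branch point; the remaining terms are analytic or single-valued there.

The point is an algebraic (square-root) branch point.


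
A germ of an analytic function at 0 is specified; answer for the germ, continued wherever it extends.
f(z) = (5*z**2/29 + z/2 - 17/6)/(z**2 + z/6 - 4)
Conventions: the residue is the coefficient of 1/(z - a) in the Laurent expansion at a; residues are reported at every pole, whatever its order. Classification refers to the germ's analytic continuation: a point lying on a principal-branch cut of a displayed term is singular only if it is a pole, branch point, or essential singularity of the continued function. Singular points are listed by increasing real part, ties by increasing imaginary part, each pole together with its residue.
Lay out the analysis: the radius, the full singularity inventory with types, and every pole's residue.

Radius of convergence at 0: -1/12 + (1/12)*sqrt(577).
At -1/12 - (1/12)*sqrt(577): a pole of order 1; residue 41/174 + (2279/100398)*sqrt(577).
At -1/12 + (1/12)*sqrt(577): a pole of order 1; residue 41/174 - (2279/100398)*sqrt(577).

Denominator factor (z**2 + z/6 - 4): discriminant 577/36, real irrational roots -1/12 + (1/12)*sqrt(577) and -1/12 - (1/12)*sqrt(577); poles of order 1, moduli -1/12 + (1/12)*sqrt(577) and 1/12 + (1/12)*sqrt(577).
The radius of convergence is the smallest modulus among the singular points: -1/12 + (1/12)*sqrt(577).
The factor z**2 + z/6 - 4 splits as (z - a)(z - a') with a = -1/12 - (1/12)*sqrt(577), a' = -1/12 + (1/12)*sqrt(577). At the order-1 pole a set g(z) = (z - a)*f(z) = [5*z**2/29 + z/2 - 17/6] / (z - a').
Simple pole: residue = g(a) at a = -1/12 - (1/12)*sqrt(577), which is 41/174 + (2279/100398)*sqrt(577).
The factor z**2 + z/6 - 4 splits as (z - a)(z - a') with a = -1/12 + (1/12)*sqrt(577), a' = -1/12 - (1/12)*sqrt(577). At the order-1 pole a set g(z) = (z - a)*f(z) = [5*z**2/29 + z/2 - 17/6] / (z - a').
Simple pole: residue = g(a) at a = -1/12 + (1/12)*sqrt(577), which is 41/174 - (2279/100398)*sqrt(577).
List the singular points by increasing real part (a conjugate pair: the negative imaginary part first).


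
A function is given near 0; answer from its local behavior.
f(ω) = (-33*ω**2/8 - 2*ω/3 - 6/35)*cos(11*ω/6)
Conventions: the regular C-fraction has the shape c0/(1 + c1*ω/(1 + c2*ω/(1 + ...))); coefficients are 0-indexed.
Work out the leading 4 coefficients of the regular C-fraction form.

Taylor coefficients (expand at 0): a_0 = -6/35, a_1 = -2/3, a_2 = -3223/840, a_3 = 121/108.
c0 = a_0 = -6/35. Peel one level at a time: if S = 1 + c*ω/S' with S'(0) = 1, then c is the ω-coefficient of S and S' = c*ω/(S - 1).
S_1 = c0/f = 1 + (-35/9)*ω + (-9407/1296)*ω^2 + ...; c1 = -35/9.
S_2 = c1*ω/(S_1 - 1) = 1 + (-9407/5040)*ω + (98232761/2822400)*ω^2 + ...; c2 = -9407/5040.
S_3 = c2*ω/(S_2 - 1) = 1 + (98232761/5267920)*ω + ...; c3 = 98232761/5267920.

The regular C-fraction coefficients are [-6/35, -35/9, -9407/5040, 98232761/5267920].


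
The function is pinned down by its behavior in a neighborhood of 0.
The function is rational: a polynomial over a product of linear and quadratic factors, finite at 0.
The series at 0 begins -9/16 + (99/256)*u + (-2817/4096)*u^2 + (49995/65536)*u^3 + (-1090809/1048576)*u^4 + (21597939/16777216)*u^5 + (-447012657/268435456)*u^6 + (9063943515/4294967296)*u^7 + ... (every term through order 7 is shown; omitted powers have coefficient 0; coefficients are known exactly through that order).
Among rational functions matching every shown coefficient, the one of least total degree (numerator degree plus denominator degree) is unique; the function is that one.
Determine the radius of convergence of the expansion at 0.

The radius of convergence is -11/24 + (1/24)*sqrt(889).

No rational of total degree below 2 reproduces all 8 coefficients; solving the [0/2] Pade equations on them gives f(u) = 3/(4*(u**2 - 11*u/12 - 4/3)), whose expansion matches every shown term.
Denominator factor (u**2 - 11*u/12 - 4/3): discriminant 889/144, real irrational roots 11/24 + (1/24)*sqrt(889) and 11/24 - (1/24)*sqrt(889); poles of order 1, moduli 11/24 + (1/24)*sqrt(889) and -11/24 + (1/24)*sqrt(889).
The radius of convergence is the smallest modulus among the singular points: -11/24 + (1/24)*sqrt(889).


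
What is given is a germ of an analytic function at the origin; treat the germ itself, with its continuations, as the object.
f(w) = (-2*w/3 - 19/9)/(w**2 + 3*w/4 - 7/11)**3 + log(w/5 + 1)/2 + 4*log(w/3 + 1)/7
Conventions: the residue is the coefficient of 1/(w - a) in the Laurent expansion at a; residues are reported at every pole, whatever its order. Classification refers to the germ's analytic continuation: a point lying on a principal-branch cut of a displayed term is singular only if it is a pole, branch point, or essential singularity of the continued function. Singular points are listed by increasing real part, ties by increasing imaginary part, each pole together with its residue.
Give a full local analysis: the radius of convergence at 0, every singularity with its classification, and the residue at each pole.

Radius of convergence at 0: -3/8 + (1/88)*sqrt(6017).
At -5: a logarithmic branch point.
At -3: a logarithmic branch point.
At -3/8 - (1/88)*sqrt(6017): a pole of order 3; residue (4150784/491001969)*sqrt(6017).
At -3/8 + (1/88)*sqrt(6017): a pole of order 3; residue -(4150784/491001969)*sqrt(6017).

Denominator factor (w**2 + 3*w/4 - 7/11)^3: discriminant 547/176, real irrational roots -3/8 + (1/88)*sqrt(6017) and -3/8 - (1/88)*sqrt(6017); poles of order 3, moduli -3/8 + (1/88)*sqrt(6017) and 3/8 + (1/88)*sqrt(6017).
Branch term (1/2)*log(1 - w/(-5)): its argument vanishes at w = -5, a logarithmic branch point, modulus 5.
Branch term (4/7)*log(1 - w/(-3)): its argument vanishes at w = -3, a logarithmic branch point, modulus 3.
The radius of convergence is the smallest modulus among the singular points: -3/8 + (1/88)*sqrt(6017).
The branch terms are analytic at -3/8 - (1/88)*sqrt(6017) and contribute nothing to the residue; only the rational part matters.
The factor w**2 + 3*w/4 - 7/11 splits as (w - a)(w - a') with a = -3/8 - (1/88)*sqrt(6017), a' = -3/8 + (1/88)*sqrt(6017). At the order-3 pole a set g(w) = (w - a)^3*(rational part) = [-2*w/3 - 19/9] / (w - a')^3.
Order-3 pole: residue = g''(a)/2; g''(-3/8 - (1/88)*sqrt(6017)) = (8301568/491001969)*sqrt(6017), so the residue is (4150784/491001969)*sqrt(6017).
The branch terms are analytic at -3/8 + (1/88)*sqrt(6017) and contribute nothing to the residue; only the rational part matters.
The factor w**2 + 3*w/4 - 7/11 splits as (w - a)(w - a') with a = -3/8 + (1/88)*sqrt(6017), a' = -3/8 - (1/88)*sqrt(6017). At the order-3 pole a set g(w) = (w - a)^3*(rational part) = [-2*w/3 - 19/9] / (w - a')^3.
Order-3 pole: residue = g''(a)/2; g''(-3/8 + (1/88)*sqrt(6017)) = -(8301568/491001969)*sqrt(6017), so the residue is -(4150784/491001969)*sqrt(6017).
List the singular points by increasing real part (a conjugate pair: the negative imaginary part first).


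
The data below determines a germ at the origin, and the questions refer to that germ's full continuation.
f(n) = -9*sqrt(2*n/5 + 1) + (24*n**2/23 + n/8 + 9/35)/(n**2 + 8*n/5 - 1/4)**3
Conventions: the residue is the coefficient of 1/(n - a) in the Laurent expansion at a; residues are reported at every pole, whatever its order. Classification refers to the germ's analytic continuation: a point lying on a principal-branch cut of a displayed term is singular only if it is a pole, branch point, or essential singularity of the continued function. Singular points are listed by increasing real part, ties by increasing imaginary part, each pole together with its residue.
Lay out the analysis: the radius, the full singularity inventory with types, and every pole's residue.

Radius of convergence at 0: -4/5 + (1/10)*sqrt(89).
At -5/2: an algebraic (square-root) branch point.
At -4/5 - (1/10)*sqrt(89): a pole of order 3; residue -(1555875/113500009)*sqrt(89).
At -4/5 + (1/10)*sqrt(89): a pole of order 3; residue (1555875/113500009)*sqrt(89).

Denominator factor (n**2 + 8*n/5 - 1/4)^3: discriminant 89/25, real irrational roots -4/5 + (1/10)*sqrt(89) and -4/5 - (1/10)*sqrt(89); poles of order 3, moduli -4/5 + (1/10)*sqrt(89) and 4/5 + (1/10)*sqrt(89).
Branch term (-9)*sqrt(1 - n/(-5/2)): its argument vanishes at n = -5/2, a square-root branch point, modulus 5/2.
The radius of convergence is the smallest modulus among the singular points: -4/5 + (1/10)*sqrt(89).
The branch term is analytic at -4/5 - (1/10)*sqrt(89) and contributes nothing to the residue; only the rational part matters.
The factor n**2 + 8*n/5 - 1/4 splits as (n - a)(n - a') with a = -4/5 - (1/10)*sqrt(89), a' = -4/5 + (1/10)*sqrt(89). At the order-3 pole a set g(n) = (n - a)^3*(rational part) = [24*n**2/23 + n/8 + 9/35] / (n - a')^3.
Order-3 pole: residue = g''(a)/2; g''(-4/5 - (1/10)*sqrt(89)) = -(3111750/113500009)*sqrt(89), so the residue is -(1555875/113500009)*sqrt(89).
The branch term is analytic at -4/5 + (1/10)*sqrt(89) and contributes nothing to the residue; only the rational part matters.
The factor n**2 + 8*n/5 - 1/4 splits as (n - a)(n - a') with a = -4/5 + (1/10)*sqrt(89), a' = -4/5 - (1/10)*sqrt(89). At the order-3 pole a set g(n) = (n - a)^3*(rational part) = [24*n**2/23 + n/8 + 9/35] / (n - a')^3.
Order-3 pole: residue = g''(a)/2; g''(-4/5 + (1/10)*sqrt(89)) = (3111750/113500009)*sqrt(89), so the residue is (1555875/113500009)*sqrt(89).
List the singular points by increasing real part (a conjugate pair: the negative imaginary part first).


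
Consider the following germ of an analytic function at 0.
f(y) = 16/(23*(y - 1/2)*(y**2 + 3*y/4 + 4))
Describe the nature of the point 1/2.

The point is a pole of order 1.

The denominator factor y - 1/2 vanishes at 1/2 and appears to the power 1; the numerator there equals 16/23, nonzero, and no other factor vanishes.
Hence a pole whose order is the multiplicity, 1.


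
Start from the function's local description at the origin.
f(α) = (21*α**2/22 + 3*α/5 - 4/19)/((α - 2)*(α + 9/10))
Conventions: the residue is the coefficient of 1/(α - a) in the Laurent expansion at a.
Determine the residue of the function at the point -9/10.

At the order-1 pole -9/10 set g(α) = (α - (-9/10))*f(α) = (21*α**2/22 + 3*α/5 - 4/19)/(α - 2).
Simple pole: residue = g(a) at a = -9/10, which is -947/121220.

The residue is -947/121220.


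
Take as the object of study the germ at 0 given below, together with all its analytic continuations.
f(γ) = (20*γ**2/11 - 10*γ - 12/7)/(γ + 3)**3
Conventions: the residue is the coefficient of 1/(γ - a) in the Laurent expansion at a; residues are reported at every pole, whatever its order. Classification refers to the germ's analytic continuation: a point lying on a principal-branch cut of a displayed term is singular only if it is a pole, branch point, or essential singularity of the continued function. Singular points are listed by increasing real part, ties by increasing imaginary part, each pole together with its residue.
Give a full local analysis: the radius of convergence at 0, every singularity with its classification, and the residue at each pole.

Denominator factor (γ + 3)^3: pole of order 3 at -3, modulus 3.
The radius of convergence is the smallest modulus among the singular points: 3.
At the order-3 pole -3 set g(γ) = (γ - (-3))^3*f(γ) = 20*γ**2/11 - 10*γ - 12/7.
Order-3 pole: residue = g''(a)/2; g''(-3) = 40/11, so the residue is 20/11.

Radius of convergence at 0: 3.
At -3: a pole of order 3; residue 20/11.


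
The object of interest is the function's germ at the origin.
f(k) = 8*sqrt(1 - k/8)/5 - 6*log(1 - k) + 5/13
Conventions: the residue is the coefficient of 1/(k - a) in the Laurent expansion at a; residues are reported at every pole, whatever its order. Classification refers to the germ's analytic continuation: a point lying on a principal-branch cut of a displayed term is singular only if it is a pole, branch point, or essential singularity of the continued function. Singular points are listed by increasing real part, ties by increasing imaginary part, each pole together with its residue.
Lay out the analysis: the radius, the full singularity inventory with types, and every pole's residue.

Branch term (8/5)*sqrt(1 - k/(8)): its argument vanishes at k = 8, a square-root branch point, modulus 8.
Branch term (-6)*log(1 - k/(1)): its argument vanishes at k = 1, a logarithmic branch point, modulus 1.
The radius of convergence is the smallest modulus among the singular points: 1.
List the singular points by increasing real part (a conjugate pair: the negative imaginary part first).

Radius of convergence at 0: 1.
At 1: a logarithmic branch point.
At 8: an algebraic (square-root) branch point.


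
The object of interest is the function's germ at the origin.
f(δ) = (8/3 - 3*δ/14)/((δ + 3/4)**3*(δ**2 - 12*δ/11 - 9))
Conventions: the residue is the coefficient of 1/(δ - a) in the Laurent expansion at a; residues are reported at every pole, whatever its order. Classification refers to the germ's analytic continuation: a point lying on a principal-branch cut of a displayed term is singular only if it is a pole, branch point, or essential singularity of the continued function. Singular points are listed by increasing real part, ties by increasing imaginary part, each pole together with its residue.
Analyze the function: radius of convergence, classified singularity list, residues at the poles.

Radius of convergence at 0: 3/4.
At 6/11 - (15/11)*sqrt(5): a pole of order 1; residue 284644624/5626821249 + (2943878432/140670531225)*sqrt(5).
At -3/4: a pole of order 3; residue -569289248/5626821249.
At 6/11 + (15/11)*sqrt(5): a pole of order 1; residue 284644624/5626821249 - (2943878432/140670531225)*sqrt(5).

Denominator factor (δ + 3/4)^3: pole of order 3 at -3/4, modulus 3/4.
Denominator factor (δ**2 - 12*δ/11 - 9): discriminant 4500/121, real irrational roots 6/11 + (15/11)*sqrt(5) and 6/11 - (15/11)*sqrt(5); poles of order 1, moduli 6/11 + (15/11)*sqrt(5) and -6/11 + (15/11)*sqrt(5).
The radius of convergence is the smallest modulus among the singular points: 3/4.
The factor δ**2 - 12*δ/11 - 9 splits as (δ - a)(δ - a') with a = 6/11 - (15/11)*sqrt(5), a' = 6/11 + (15/11)*sqrt(5). At the order-1 pole a set g(δ) = (δ - a)*f(δ) = [(8/3 - 3*δ/14)/(δ + 3/4)**3] / (δ - a').
Simple pole: residue = g(a) at a = 6/11 - (15/11)*sqrt(5), which is 284644624/5626821249 + (2943878432/140670531225)*sqrt(5).
At the order-3 pole -3/4 set g(δ) = (δ - (-3/4))^3*f(δ) = (8/3 - 3*δ/14)/(δ**2 - 12*δ/11 - 9).
Order-3 pole: residue = g''(a)/2; g''(-3/4) = -1138578496/5626821249, so the residue is -569289248/5626821249.
The factor δ**2 - 12*δ/11 - 9 splits as (δ - a)(δ - a') with a = 6/11 + (15/11)*sqrt(5), a' = 6/11 - (15/11)*sqrt(5). At the order-1 pole a set g(δ) = (δ - a)*f(δ) = [(8/3 - 3*δ/14)/(δ + 3/4)**3] / (δ - a').
Simple pole: residue = g(a) at a = 6/11 + (15/11)*sqrt(5), which is 284644624/5626821249 - (2943878432/140670531225)*sqrt(5).
List the singular points by increasing real part (a conjugate pair: the negative imaginary part first).


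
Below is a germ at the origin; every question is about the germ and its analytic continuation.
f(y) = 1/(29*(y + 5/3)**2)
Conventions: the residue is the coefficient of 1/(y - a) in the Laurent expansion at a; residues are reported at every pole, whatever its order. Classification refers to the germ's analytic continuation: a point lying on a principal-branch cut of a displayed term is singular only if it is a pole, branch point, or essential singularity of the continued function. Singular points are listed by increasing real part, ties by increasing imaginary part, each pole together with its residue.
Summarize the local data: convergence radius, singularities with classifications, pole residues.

Radius of convergence at 0: 5/3.
At -5/3: a pole of order 2; residue 0.

Denominator factor (y + 5/3)^2: pole of order 2 at -5/3, modulus 5/3.
The radius of convergence is the smallest modulus among the singular points: 5/3.
At the order-2 pole -5/3 set g(y) = (y - (-5/3))^2*f(y) = 1/29.
Order-2 pole: residue = g'(a); g'(-5/3) = 0, so the residue is 0.


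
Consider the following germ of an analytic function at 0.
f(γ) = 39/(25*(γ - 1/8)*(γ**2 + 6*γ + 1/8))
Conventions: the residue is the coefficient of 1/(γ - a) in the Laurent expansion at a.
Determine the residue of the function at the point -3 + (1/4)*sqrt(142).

The residue is -416/475 - (104/1349)*sqrt(142).

The factor γ**2 + 6*γ + 1/8 splits as (γ - a)(γ - a') with a = -3 + (1/4)*sqrt(142), a' = -3 - (1/4)*sqrt(142). At the order-1 pole a set g(γ) = (γ - a)*f(γ) = [39/(25*(γ - 1/8))] / (γ - a').
Simple pole: residue = g(a) at a = -3 + (1/4)*sqrt(142), which is -416/475 - (104/1349)*sqrt(142).


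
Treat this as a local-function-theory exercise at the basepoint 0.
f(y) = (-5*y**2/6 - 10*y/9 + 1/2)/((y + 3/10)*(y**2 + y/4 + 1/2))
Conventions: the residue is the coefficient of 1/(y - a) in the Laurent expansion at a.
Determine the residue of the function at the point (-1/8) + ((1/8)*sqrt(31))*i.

The factor y**2 + y/4 + 1/2 splits as (y - a)(y - a') with a = (-1/8) + ((1/8)*sqrt(31))*i, a' = (-1/8) - ((1/8)*sqrt(31))*i. At the order-1 pole a set g(y) = (y - a)*f(y) = [(-5*y**2/6 - 10*y/9 + 1/2)/(y + 3/10)] / (y - a').
Simple pole: residue = g(a) at a = (-1/8) + ((1/8)*sqrt(31))*i, which is (-475/412) + ((7405/114948)*sqrt(31))*i.

The residue is (-475/412) + ((7405/114948)*sqrt(31))*i.


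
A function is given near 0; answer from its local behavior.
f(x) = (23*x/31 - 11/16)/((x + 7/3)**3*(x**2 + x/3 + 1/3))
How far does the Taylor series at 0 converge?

The radius of convergence is (1/3)*sqrt(3).

Denominator factor (x**2 + x/3 + 1/3): discriminant -11/9, complex-conjugate roots (-1/6) + ((1/6)*sqrt(11))*i and (-1/6) - ((1/6)*sqrt(11))*i; poles of order 1, moduli (1/3)*sqrt(3) and (1/3)*sqrt(3).
Denominator factor (x + 7/3)^3: pole of order 3 at -7/3, modulus 7/3.
The radius of convergence is the smallest modulus among the singular points: (1/3)*sqrt(3).


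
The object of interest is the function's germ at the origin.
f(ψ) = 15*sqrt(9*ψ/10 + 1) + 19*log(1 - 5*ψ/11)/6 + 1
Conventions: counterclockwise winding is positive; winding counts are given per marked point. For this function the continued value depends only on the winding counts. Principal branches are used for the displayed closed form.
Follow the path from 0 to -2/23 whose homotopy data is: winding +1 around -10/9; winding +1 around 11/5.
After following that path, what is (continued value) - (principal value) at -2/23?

Continued minus principal equals (-(6/23)*sqrt(12190)) + ((19/3)*pi)*i.

The rational part is single-valued and drops out of the difference; each branch term changes only by its own monodromy.
(15)*sqrt(1 - ψ/(-10/9)): winding +1 is odd, the square root flips sign, contributing -2*(15)*sqrt(1 - (-2/23)/(-10/9)) = -2*(15)*sqrt(106/115) = -(6/23)*sqrt(12190).
(19/6)*log(1 - ψ/(11/5)): each positive loop around 11/5 adds 2*pi*i to the log, so winding +1 contributes (19/6)*(1)*2*pi*i = (19/3)*pi*i.
Summing the contributions at ψ = -2/23 gives (-(6/23)*sqrt(12190)) + ((19/3)*pi)*i.


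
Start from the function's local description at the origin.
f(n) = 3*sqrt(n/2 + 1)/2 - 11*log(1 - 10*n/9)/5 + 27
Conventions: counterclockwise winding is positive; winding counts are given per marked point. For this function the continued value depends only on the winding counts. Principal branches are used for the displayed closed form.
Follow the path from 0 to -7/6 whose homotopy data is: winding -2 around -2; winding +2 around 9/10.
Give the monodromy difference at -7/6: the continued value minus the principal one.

The rational part is single-valued and drops out of the difference; each branch term changes only by its own monodromy.
(3/2)*sqrt(1 - n/(-2)): winding -2 is even, the square root returns to the same sheet, contribution 0.
(-11/5)*log(1 - n/(9/10)): each positive loop around 9/10 adds 2*pi*i to the log, so winding +2 contributes (-11/5)*(2)*2*pi*i = -(44/5)*pi*i.
Summing the contributions at n = -7/6 gives -(44/5)*pi*i.

Continued minus principal equals -(44/5)*pi*i.


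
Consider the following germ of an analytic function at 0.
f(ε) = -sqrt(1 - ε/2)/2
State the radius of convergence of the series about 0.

Branch term (-1/2)*sqrt(1 - ε/(2)): its argument vanishes at ε = 2, a square-root branch point, modulus 2.
The radius of convergence is the smallest modulus among the singular points: 2.

The radius of convergence is 2.


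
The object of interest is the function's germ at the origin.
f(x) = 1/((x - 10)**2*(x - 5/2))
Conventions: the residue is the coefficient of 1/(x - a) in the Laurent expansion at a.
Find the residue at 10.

At the order-2 pole 10 set g(x) = (x - (10))^2*f(x) = 1/(x - 5/2).
Order-2 pole: residue = g'(a); g'(10) = -4/225, so the residue is -4/225.

The residue is -4/225.


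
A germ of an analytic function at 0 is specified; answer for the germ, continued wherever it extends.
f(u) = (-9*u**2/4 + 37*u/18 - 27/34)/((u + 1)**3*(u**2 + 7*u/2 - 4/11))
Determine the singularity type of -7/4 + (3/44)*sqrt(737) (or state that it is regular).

The denominator factor u**2 + 7*u/2 - 4/11 vanishes at -7/4 + (3/44)*sqrt(737) and appears to the power 1; the numerator there equals -1022767/53856 + (65/96)*sqrt(737), nonzero, and no other factor vanishes.
Hence a pole whose order is the multiplicity, 1.

The point is a pole of order 1.


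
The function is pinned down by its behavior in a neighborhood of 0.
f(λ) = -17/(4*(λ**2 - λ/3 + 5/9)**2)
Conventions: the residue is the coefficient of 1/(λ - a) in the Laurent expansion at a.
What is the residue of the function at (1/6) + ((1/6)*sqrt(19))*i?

The residue is ((459/722)*sqrt(19))*i.

The factor λ**2 - λ/3 + 5/9 splits as (λ - a)(λ - a') with a = (1/6) + ((1/6)*sqrt(19))*i, a' = (1/6) - ((1/6)*sqrt(19))*i. At the order-2 pole a set g(λ) = (λ - a)^2*f(λ) = [-17/4] / (λ - a')^2.
Order-2 pole: residue = g'(a); g'((1/6) + ((1/6)*sqrt(19))*i) = ((459/722)*sqrt(19))*i, so the residue is ((459/722)*sqrt(19))*i.


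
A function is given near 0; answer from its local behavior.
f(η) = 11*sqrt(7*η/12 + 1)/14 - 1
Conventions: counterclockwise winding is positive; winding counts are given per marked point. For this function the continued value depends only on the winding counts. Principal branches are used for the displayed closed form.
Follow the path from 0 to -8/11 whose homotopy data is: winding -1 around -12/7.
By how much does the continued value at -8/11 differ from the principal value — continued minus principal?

The rational part is single-valued and drops out of the difference; each branch term changes only by its own monodromy.
(11/14)*sqrt(1 - η/(-12/7)): winding -1 is odd, the square root flips sign, contributing -2*(11/14)*sqrt(1 - (-8/11)/(-12/7)) = -2*(11/14)*sqrt(19/33) = -(1/21)*sqrt(627).
Summing the contributions at η = -8/11 gives -(1/21)*sqrt(627).

Continued minus principal equals -(1/21)*sqrt(627).


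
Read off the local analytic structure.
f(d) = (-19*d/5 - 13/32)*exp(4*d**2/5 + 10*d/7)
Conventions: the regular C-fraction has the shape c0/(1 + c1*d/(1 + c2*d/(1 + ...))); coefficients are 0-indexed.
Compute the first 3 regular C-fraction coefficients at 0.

Taylor coefficients (expand at 0): a_0 = -13/32, a_1 = -2453/560, a_2 = -24179/3920.
c0 = a_0 = -13/32. Peel one level at a time: if S = 1 + c*d/S' with S'(0) = 1, then c is the d-coefficient of S and S' = c*d/(S - 1).
S_1 = c0/f = 1 + (-4906/455)*d + (20925566/207025)*d^2 + ...; c1 = -4906/455.
S_2 = c1*d/(S_1 - 1) = 1 + (10462783/1116115)*d + ...; c2 = 10462783/1116115.

The regular C-fraction coefficients are [-13/32, -4906/455, 10462783/1116115].


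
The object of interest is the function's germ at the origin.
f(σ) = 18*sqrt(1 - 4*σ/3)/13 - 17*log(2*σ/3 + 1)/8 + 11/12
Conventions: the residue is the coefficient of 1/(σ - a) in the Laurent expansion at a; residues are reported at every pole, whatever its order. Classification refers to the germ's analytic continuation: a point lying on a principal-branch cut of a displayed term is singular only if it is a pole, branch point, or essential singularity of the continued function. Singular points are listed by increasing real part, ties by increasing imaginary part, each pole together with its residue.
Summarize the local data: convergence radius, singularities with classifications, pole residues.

Radius of convergence at 0: 3/4.
At -3/2: a logarithmic branch point.
At 3/4: an algebraic (square-root) branch point.

Branch term (18/13)*sqrt(1 - σ/(3/4)): its argument vanishes at σ = 3/4, a square-root branch point, modulus 3/4.
Branch term (-17/8)*log(1 - σ/(-3/2)): its argument vanishes at σ = -3/2, a logarithmic branch point, modulus 3/2.
The radius of convergence is the smallest modulus among the singular points: 3/4.
List the singular points by increasing real part (a conjugate pair: the negative imaginary part first).


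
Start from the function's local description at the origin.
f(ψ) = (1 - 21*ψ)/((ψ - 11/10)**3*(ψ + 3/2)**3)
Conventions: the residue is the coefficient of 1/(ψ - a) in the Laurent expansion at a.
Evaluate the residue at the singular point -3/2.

The residue is -7500/28561.

At the order-3 pole -3/2 set g(ψ) = (ψ - (-3/2))^3*f(ψ) = (1 - 21*ψ)/(ψ - 11/10)**3.
Order-3 pole: residue = g''(a)/2; g''(-3/2) = -15000/28561, so the residue is -7500/28561.


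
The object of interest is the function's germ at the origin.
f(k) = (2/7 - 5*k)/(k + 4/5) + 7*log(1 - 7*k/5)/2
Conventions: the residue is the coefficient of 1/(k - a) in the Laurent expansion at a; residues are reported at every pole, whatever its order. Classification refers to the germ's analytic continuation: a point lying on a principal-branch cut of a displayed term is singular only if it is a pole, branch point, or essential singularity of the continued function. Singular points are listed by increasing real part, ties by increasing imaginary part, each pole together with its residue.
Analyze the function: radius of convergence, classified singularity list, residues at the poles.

Radius of convergence at 0: 5/7.
At -4/5: a pole of order 1; residue 30/7.
At 5/7: a logarithmic branch point.

Denominator factor (k + 4/5): pole of order 1 at -4/5, modulus 4/5.
Branch term (7/2)*log(1 - k/(5/7)): its argument vanishes at k = 5/7, a logarithmic branch point, modulus 5/7.
The radius of convergence is the smallest modulus among the singular points: 5/7.
The branch term is analytic at -4/5 and contributes nothing to the residue; only the rational part matters.
At the order-1 pole -4/5 set g(k) = (k - (-4/5))*(rational part) = 2/7 - 5*k.
Simple pole: residue = g(a) at a = -4/5, which is 30/7.
List the singular points by increasing real part (a conjugate pair: the negative imaginary part first).


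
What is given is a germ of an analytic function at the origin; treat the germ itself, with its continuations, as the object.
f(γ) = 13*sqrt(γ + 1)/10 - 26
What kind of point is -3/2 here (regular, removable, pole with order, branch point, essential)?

There is no denominator, hence no pole anywhere.
Branch term sqrt(1 - γ/(-1)): argument at -3/2 is -1/2, nonzero, so -3/2 is not its branch point (a point on a principal cut is still regular for the continued germ).
So the germ continues analytically to -3/2.

The point is a regular point.


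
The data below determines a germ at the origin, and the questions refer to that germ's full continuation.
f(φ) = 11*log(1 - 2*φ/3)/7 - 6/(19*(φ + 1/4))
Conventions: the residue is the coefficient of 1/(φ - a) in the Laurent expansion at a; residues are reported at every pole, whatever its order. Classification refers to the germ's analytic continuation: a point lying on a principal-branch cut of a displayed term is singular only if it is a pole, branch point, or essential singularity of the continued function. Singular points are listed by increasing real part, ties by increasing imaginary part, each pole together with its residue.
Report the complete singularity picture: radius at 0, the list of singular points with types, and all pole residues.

Denominator factor (φ + 1/4): pole of order 1 at -1/4, modulus 1/4.
Branch term (11/7)*log(1 - φ/(3/2)): its argument vanishes at φ = 3/2, a logarithmic branch point, modulus 3/2.
The radius of convergence is the smallest modulus among the singular points: 1/4.
The branch term is analytic at -1/4 and contributes nothing to the residue; only the rational part matters.
At the order-1 pole -1/4 set g(φ) = (φ - (-1/4))*(rational part) = -6/19.
Simple pole: residue = g(a) at a = -1/4, which is -6/19.
List the singular points by increasing real part (a conjugate pair: the negative imaginary part first).

Radius of convergence at 0: 1/4.
At -1/4: a pole of order 1; residue -6/19.
At 3/2: a logarithmic branch point.


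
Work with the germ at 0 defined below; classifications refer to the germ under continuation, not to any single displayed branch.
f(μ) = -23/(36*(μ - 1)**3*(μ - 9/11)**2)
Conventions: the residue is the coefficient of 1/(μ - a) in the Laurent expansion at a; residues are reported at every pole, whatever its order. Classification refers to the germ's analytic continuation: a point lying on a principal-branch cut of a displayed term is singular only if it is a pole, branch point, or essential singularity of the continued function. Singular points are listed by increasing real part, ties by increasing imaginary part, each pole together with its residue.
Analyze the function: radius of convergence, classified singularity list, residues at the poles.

Radius of convergence at 0: 9/11.
At 9/11: a pole of order 2; residue 336743/192.
At 1: a pole of order 3; residue -336743/192.

Denominator factor (μ - 9/11)^2: pole of order 2 at 9/11, modulus 9/11.
Denominator factor (μ - 1)^3: pole of order 3 at 1, modulus 1.
The radius of convergence is the smallest modulus among the singular points: 9/11.
At the order-2 pole 9/11 set g(μ) = (μ - (9/11))^2*f(μ) = -23/(36*(μ - 1)**3).
Order-2 pole: residue = g'(a); g'(9/11) = 336743/192, so the residue is 336743/192.
At the order-3 pole 1 set g(μ) = (μ - (1))^3*f(μ) = -23/(36*(μ - 9/11)**2).
Order-3 pole: residue = g''(a)/2; g''(1) = -336743/96, so the residue is -336743/192.
List the singular points by increasing real part (a conjugate pair: the negative imaginary part first).


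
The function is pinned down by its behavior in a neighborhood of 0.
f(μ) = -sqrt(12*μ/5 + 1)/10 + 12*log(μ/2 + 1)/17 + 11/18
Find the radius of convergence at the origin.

Branch term (12/17)*log(1 - μ/(-2)): its argument vanishes at μ = -2, a logarithmic branch point, modulus 2.
Branch term (-1/10)*sqrt(1 - μ/(-5/12)): its argument vanishes at μ = -5/12, a square-root branch point, modulus 5/12.
The radius of convergence is the smallest modulus among the singular points: 5/12.

The radius of convergence is 5/12.


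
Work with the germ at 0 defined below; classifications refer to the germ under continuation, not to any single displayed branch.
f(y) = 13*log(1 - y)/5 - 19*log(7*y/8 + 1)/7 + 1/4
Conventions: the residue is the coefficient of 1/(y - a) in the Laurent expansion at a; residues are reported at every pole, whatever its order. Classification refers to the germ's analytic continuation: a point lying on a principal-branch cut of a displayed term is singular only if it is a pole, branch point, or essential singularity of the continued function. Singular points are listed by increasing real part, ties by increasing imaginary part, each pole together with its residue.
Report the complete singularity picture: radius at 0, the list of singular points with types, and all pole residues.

Branch term (-19/7)*log(1 - y/(-8/7)): its argument vanishes at y = -8/7, a logarithmic branch point, modulus 8/7.
Branch term (13/5)*log(1 - y/(1)): its argument vanishes at y = 1, a logarithmic branch point, modulus 1.
The radius of convergence is the smallest modulus among the singular points: 1.
List the singular points by increasing real part (a conjugate pair: the negative imaginary part first).

Radius of convergence at 0: 1.
At -8/7: a logarithmic branch point.
At 1: a logarithmic branch point.


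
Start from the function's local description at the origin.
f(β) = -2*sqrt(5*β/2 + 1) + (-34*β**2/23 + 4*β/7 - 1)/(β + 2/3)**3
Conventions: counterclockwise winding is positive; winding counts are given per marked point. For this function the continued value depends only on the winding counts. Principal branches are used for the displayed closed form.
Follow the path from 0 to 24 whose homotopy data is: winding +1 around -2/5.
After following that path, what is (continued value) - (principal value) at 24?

The rational part is single-valued and drops out of the difference; each branch term changes only by its own monodromy.
(-2)*sqrt(1 - β/(-2/5)): winding +1 is odd, the square root flips sign, contributing -2*(-2)*sqrt(1 - (24)/(-2/5)) = -2*(-2)*sqrt(61) = (4)*sqrt(61).
Summing the contributions at β = 24 gives (4)*sqrt(61).

Continued minus principal equals (4)*sqrt(61).


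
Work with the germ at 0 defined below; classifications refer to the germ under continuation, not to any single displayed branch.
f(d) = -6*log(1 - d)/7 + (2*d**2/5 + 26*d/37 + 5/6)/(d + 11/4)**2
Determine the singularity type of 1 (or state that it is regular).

The term (-6/7)*log(1 - d/(1)) has argument 1 - 1/(1) = 0 at 1: a logarithmic (infinitely-sheeted) branch point; the remaining terms are analytic or single-valued there.

The point is a logarithmic branch point.


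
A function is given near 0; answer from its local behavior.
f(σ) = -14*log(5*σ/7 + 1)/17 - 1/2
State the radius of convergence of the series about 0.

Branch term (-14/17)*log(1 - σ/(-7/5)): its argument vanishes at σ = -7/5, a logarithmic branch point, modulus 7/5.
The radius of convergence is the smallest modulus among the singular points: 7/5.

The radius of convergence is 7/5.


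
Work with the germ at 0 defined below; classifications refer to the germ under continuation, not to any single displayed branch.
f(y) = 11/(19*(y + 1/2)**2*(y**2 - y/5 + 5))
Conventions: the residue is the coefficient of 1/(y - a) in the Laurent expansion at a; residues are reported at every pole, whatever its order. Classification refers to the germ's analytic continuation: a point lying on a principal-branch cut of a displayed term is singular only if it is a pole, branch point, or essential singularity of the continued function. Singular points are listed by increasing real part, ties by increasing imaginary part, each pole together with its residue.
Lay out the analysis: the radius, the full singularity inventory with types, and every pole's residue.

Radius of convergence at 0: 1/2.
At -1/2: a pole of order 2; residue 5280/217531.
At (1/10) - ((1/10)*sqrt(499))*i: a pole of order 1; residue (-2640/217531) - ((101860/108547969)*sqrt(499))*i.
At (1/10) + ((1/10)*sqrt(499))*i: a pole of order 1; residue (-2640/217531) + ((101860/108547969)*sqrt(499))*i.

Denominator factor (y + 1/2)^2: pole of order 2 at -1/2, modulus 1/2.
Denominator factor (y**2 - y/5 + 5): discriminant -499/25, complex-conjugate roots (1/10) + ((1/10)*sqrt(499))*i and (1/10) - ((1/10)*sqrt(499))*i; poles of order 1, moduli sqrt(5) and sqrt(5).
The radius of convergence is the smallest modulus among the singular points: 1/2.
At the order-2 pole -1/2 set g(y) = (y - (-1/2))^2*f(y) = 11/(19*(y**2 - y/5 + 5)).
Order-2 pole: residue = g'(a); g'(-1/2) = 5280/217531, so the residue is 5280/217531.
The factor y**2 - y/5 + 5 splits as (y - a)(y - a') with a = (1/10) - ((1/10)*sqrt(499))*i, a' = (1/10) + ((1/10)*sqrt(499))*i. At the order-1 pole a set g(y) = (y - a)*f(y) = [11/(19*(y + 1/2)**2)] / (y - a').
Simple pole: residue = g(a) at a = (1/10) - ((1/10)*sqrt(499))*i, which is (-2640/217531) - ((101860/108547969)*sqrt(499))*i.
The factor y**2 - y/5 + 5 splits as (y - a)(y - a') with a = (1/10) + ((1/10)*sqrt(499))*i, a' = (1/10) - ((1/10)*sqrt(499))*i. At the order-1 pole a set g(y) = (y - a)*f(y) = [11/(19*(y + 1/2)**2)] / (y - a').
Simple pole: residue = g(a) at a = (1/10) + ((1/10)*sqrt(499))*i, which is (-2640/217531) + ((101860/108547969)*sqrt(499))*i.
List the singular points by increasing real part (a conjugate pair: the negative imaginary part first).


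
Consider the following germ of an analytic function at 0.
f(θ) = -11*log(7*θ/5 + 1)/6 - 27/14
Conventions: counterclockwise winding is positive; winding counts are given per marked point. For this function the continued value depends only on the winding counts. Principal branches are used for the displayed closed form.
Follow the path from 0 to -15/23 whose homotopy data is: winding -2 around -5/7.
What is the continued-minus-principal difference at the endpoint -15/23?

The rational part is single-valued and drops out of the difference; each branch term changes only by its own monodromy.
(-11/6)*log(1 - θ/(-5/7)): each positive loop around -5/7 adds 2*pi*i to the log, so winding -2 contributes (-11/6)*(-2)*2*pi*i = (22/3)*pi*i.
Summing the contributions at θ = -15/23 gives (22/3)*pi*i.

Continued minus principal equals (22/3)*pi*i.


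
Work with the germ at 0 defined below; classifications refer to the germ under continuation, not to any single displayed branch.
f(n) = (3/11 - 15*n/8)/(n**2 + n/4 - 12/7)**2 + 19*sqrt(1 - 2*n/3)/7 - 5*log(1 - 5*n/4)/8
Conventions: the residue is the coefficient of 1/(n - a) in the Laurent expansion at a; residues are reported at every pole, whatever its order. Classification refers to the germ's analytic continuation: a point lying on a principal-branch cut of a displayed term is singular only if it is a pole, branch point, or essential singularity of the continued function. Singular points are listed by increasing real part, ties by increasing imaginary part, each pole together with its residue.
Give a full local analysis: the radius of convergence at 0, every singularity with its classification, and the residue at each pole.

Radius of convergence at 0: 4/5.
At -1/8 - (5/56)*sqrt(217): a pole of order 2; residue (4998/1321375)*sqrt(217).
At 4/5: a logarithmic branch point.
At -1/8 + (5/56)*sqrt(217): a pole of order 2; residue -(4998/1321375)*sqrt(217).
At 3/2: an algebraic (square-root) branch point.

Denominator factor (n**2 + n/4 - 12/7)^2: discriminant 775/112, real irrational roots -1/8 + (5/56)*sqrt(217) and -1/8 - (5/56)*sqrt(217); poles of order 2, moduli -1/8 + (5/56)*sqrt(217) and 1/8 + (5/56)*sqrt(217).
Branch term (19/7)*sqrt(1 - n/(3/2)): its argument vanishes at n = 3/2, a square-root branch point, modulus 3/2.
Branch term (-5/8)*log(1 - n/(4/5)): its argument vanishes at n = 4/5, a logarithmic branch point, modulus 4/5.
The radius of convergence is the smallest modulus among the singular points: 4/5.
The branch terms are analytic at -1/8 - (5/56)*sqrt(217) and contribute nothing to the residue; only the rational part matters.
The factor n**2 + n/4 - 12/7 splits as (n - a)(n - a') with a = -1/8 - (5/56)*sqrt(217), a' = -1/8 + (5/56)*sqrt(217). At the order-2 pole a set g(n) = (n - a)^2*(rational part) = [3/11 - 15*n/8] / (n - a')^2.
Order-2 pole: residue = g'(a); g'(-1/8 - (5/56)*sqrt(217)) = (4998/1321375)*sqrt(217), so the residue is (4998/1321375)*sqrt(217).
The branch terms are analytic at -1/8 + (5/56)*sqrt(217) and contribute nothing to the residue; only the rational part matters.
The factor n**2 + n/4 - 12/7 splits as (n - a)(n - a') with a = -1/8 + (5/56)*sqrt(217), a' = -1/8 - (5/56)*sqrt(217). At the order-2 pole a set g(n) = (n - a)^2*(rational part) = [3/11 - 15*n/8] / (n - a')^2.
Order-2 pole: residue = g'(a); g'(-1/8 + (5/56)*sqrt(217)) = -(4998/1321375)*sqrt(217), so the residue is -(4998/1321375)*sqrt(217).
List the singular points by increasing real part (a conjugate pair: the negative imaginary part first).
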